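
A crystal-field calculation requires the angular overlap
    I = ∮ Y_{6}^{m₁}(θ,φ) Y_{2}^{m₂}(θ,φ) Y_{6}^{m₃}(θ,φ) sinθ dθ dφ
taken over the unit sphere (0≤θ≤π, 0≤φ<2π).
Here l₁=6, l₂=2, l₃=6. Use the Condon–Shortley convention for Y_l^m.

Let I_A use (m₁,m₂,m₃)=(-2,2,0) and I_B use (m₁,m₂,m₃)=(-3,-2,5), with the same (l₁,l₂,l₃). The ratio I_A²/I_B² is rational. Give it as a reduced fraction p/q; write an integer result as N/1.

28/11

Same 6,2,6: normalisation and zero-m 3j drop out of the ratio.
A: Δ: 2! 10! 2! / 15! → 1/90090; sum: t=2:+1/69120 = 1/69120; 3j²(6 2 6; -2 2 0) = Δ·Π!·Σ² = 4/143  (sign +1)
B: Δ: 2! 10! 2! / 15! → 1/90090; sum: t=0:+1/1451520 = 1/1451520; 3j²(6 2 6; -3 -2 5) = Δ·Π!·Σ² = 1/91  (sign -1)
I_A²/I_B² = (4/143)/(1/91) = 28/11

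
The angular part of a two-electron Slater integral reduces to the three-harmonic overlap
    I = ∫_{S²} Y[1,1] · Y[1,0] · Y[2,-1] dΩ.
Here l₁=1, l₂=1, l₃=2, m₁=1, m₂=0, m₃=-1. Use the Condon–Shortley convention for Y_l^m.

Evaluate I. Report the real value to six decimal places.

Checks pass: Σm=0; 4 even; l₃=2∈[0,2].
(2·1+1)(2·1+1)(2·2+1) = 45
Δ: 0! 2! 2! / 5! → 1/30
sum: t=0:+1/1 = 1/1
3j²(1 1 2; 0 0 0) = Δ·Π!·Σ² = 2/15  (sign +1)
sum: t=0:+1/2 = 1/2
3j²(1 1 2; 1 0 -1) = Δ·Π!·Σ² = 1/10  (sign -1)
combine: 4πI² = 45·2/15·1/10 = 3/5
take √, sign -1: I = -0.21850969

-0.218510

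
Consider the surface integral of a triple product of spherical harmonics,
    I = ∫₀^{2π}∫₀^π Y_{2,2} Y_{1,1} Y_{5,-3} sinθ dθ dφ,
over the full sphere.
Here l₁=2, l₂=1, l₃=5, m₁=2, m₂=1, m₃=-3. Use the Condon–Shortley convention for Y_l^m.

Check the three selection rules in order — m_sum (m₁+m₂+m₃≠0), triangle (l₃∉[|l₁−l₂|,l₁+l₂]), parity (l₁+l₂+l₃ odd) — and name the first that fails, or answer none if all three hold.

m₁+m₂+m₃ = 2 + 1 − 3 = 0  ✓
triangle: |2−1|=1 ≤ l₃=5 ≤ 2+1=3  ✗
parity: l₁+l₂+l₃ = 8 is even

triangle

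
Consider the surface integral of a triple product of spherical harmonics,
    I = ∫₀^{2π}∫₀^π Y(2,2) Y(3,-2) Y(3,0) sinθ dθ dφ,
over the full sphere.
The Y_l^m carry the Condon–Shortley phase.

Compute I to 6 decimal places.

-0.188063

Rules hold: Σm=0, L=8 even, 1≤3≤5.
N = 5·7·7 = 245
Δ = 2!·2!·4!/9! = 1/3780
Racah Σ t=0..2: t=0:+1/24 t=1:−1/4 t=2:+1/24 = -1/6
⇒ 3j(2 3 3; 0 0 0)² = 4/105, sgn +1
Racah Σ t=0..0: t=0:+1/24 = 1/24
⇒ 3j(2 3 3; 2 -2 0)² = 1/21, sgn -1
4πI² = N·(3j₀)²·(3jₘ)² = 4/9
I = -1·√(0.444444/4π) = -0.18806319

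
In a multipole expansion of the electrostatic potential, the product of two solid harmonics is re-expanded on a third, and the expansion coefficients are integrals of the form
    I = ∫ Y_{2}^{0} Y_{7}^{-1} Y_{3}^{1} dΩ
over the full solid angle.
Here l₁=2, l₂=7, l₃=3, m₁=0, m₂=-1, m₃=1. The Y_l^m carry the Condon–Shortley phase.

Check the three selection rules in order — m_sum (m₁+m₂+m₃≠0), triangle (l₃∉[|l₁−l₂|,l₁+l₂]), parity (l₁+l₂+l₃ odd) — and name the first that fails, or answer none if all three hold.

triangle

Σmᵢ = 0  ✓
l₃∈[|l₁−l₂|,l₁+l₂]=[5,9], have l₃=3  ✗
Σlᵢ = 12 ⇒ even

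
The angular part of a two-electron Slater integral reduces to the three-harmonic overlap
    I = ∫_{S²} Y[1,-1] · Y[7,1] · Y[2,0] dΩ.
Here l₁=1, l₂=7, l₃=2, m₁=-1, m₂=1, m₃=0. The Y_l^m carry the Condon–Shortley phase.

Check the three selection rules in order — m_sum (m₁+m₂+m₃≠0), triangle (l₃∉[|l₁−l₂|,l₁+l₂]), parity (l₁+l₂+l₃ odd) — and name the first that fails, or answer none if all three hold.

azimuthal sum: -1 + 1 + 0 = 0  ✓
6 ≤ 2 ≤ 8 (triangle on l)  ✗
L = 1 + 7 + 2 = 10 (even)

triangle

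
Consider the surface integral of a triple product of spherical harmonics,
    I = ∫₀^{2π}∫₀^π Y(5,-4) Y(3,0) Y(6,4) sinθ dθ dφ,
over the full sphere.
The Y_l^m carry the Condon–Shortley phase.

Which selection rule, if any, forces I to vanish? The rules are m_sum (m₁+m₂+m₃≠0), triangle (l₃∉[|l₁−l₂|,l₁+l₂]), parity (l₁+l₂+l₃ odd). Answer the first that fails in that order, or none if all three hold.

azimuthal sum: -4 + 0 + 4 = 0  ✓
2 ≤ 6 ≤ 8 (triangle on l)  ✓
L = 5 + 3 + 6 = 14 (even)  ✓

none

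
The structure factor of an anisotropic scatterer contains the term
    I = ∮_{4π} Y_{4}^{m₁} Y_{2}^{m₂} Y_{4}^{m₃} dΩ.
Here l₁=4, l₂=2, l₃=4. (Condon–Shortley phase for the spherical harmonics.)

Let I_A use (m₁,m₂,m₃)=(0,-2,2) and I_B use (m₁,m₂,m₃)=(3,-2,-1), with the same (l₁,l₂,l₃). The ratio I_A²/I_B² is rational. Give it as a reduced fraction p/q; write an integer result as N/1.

10/7

Same 4,2,4: normalisation and zero-m 3j drop out of the ratio.
A: Δ: 2! 6! 2! / 11! → 1/13860; sum: t=0:+1/192 = 1/192; 3j²(4 2 4; 0 -2 2) = Δ·Π!·Σ² = 3/77  (sign +1)
B: Δ: 2! 6! 2! / 11! → 1/13860; sum: t=0:+1/480 = 1/480; 3j²(4 2 4; 3 -2 -1) = Δ·Π!·Σ² = 3/110  (sign -1)
I_A²/I_B² = (3/77)/(3/110) = 10/7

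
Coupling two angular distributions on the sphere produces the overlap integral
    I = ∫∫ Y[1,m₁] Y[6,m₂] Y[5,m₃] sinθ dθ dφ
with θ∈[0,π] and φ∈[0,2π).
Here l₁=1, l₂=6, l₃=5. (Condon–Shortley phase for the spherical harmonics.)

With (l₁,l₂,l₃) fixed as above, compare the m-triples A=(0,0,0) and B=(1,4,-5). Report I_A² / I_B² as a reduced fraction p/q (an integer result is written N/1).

Same 1,6,5: normalisation and zero-m 3j drop out of the ratio.
A: Δ: 2! 0! 10! / 13! → 1/858; sum: t=1:−1/14400 = -1/14400; 3j²(1 6 5; 0 0 0) = Δ·Π!·Σ² = 6/143  (sign +1)
B: Δ: 2! 0! 10! / 13! → 1/858; sum: t=0:+1/7257600 = 1/7257600; 3j²(1 6 5; 1 4 -5) = Δ·Π!·Σ² = 1/858  (sign +1)
I_A²/I_B² = (6/143)/(1/858) = 36/1

36/1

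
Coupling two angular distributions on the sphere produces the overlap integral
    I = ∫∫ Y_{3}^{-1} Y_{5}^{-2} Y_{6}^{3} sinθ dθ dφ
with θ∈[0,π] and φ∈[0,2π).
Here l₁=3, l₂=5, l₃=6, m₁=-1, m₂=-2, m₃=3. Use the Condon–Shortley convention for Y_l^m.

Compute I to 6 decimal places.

-0.152880

Checks pass: Σm=0; 14 even; l₃=6∈[2,8].
(2·3+1)(2·5+1)(2·6+1) = 1001
Δ: 2! 4! 8! / 15! → 1/675675
sum: t=0:+1/8640 t=1:−1/2304 t=2:+1/8640 = -7/34560
3j²(3 5 6; 0 0 0) = Δ·Π!·Σ² = 7/429  (sign -1)
sum: t=0:+1/34560 t=1:−1/8640 t=2:+1/40320 = -1/16128
3j²(3 5 6; -1 -2 3) = Δ·Π!·Σ² = 18/1001  (sign +1)
combine: 4πI² = 1001·7/429·18/1001 = 42/143
take √, sign -1: I = -0.15288036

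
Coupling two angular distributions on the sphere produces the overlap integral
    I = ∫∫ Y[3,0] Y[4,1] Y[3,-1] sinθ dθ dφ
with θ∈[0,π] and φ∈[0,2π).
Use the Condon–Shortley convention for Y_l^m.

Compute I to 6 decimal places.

m-sum 0 ✓  L=10 even ✓  1≤3≤7 ✓
Π(2lᵢ+1) = 7×9×7 = 441
triangle coeff Δ(3,4,3) = 1/34650
Σ_t [1,3]: t=1:−1/72 t=2:+1/16 t=3:−1/72 = 5/144
(3j)²=2/77 [(3 4 3; 0 0 0)], sign=-1
Σ_t [1,3]: t=1:−1/288 t=2:+1/24 t=3:−1/48 = 5/288
(3j)²=5/462 [(3 4 3; 0 1 -1)], sign=+1
⇒ 4πI² = 15/121
I = (-1)√(15/121/(4π)) = -0.09932258

-0.099323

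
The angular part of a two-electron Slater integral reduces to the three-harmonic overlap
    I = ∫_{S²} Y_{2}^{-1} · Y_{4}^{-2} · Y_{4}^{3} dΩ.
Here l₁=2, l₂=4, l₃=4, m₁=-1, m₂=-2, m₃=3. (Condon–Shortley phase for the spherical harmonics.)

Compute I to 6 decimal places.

-0.187702

Checks pass: Σm=0; 10 even; l₃=4∈[2,6].
(2·2+1)(2·4+1)(2·4+1) = 405
Δ: 2! 2! 6! / 11! → 1/13860
sum: t=0:+1/192 t=1:−1/36 t=2:+1/192 = -5/288
3j²(2 4 4; 0 0 0) = Δ·Π!·Σ² = 20/693  (sign -1)
sum: t=1:−1/240 t=2:+1/1440 = -1/288
3j²(2 4 4; -1 -2 3) = Δ·Π!·Σ² = 5/132  (sign +1)
combine: 4πI² = 405·20/693·5/132 = 375/847
take √, sign -1: I = -0.18770204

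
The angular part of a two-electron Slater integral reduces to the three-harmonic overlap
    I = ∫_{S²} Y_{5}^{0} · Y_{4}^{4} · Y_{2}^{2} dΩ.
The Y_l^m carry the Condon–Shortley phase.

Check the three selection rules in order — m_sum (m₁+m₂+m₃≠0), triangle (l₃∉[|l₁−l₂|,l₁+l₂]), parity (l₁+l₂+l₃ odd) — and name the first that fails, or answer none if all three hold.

m_sum

azimuthal sum: 0 + 4 + 2 = 6  ✗
1 ≤ 2 ≤ 9 (triangle on l)
L = 5 + 4 + 2 = 11 (odd)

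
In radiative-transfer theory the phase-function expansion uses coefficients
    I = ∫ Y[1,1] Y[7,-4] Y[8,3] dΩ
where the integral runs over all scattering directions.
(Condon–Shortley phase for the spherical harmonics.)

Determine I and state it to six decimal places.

Rules hold: Σm=0, L=16 even, 6≤8≤8.
N = 3·15·17 = 765
Δ = 0!·2!·14!/17! = 1/2040
Racah Σ t=0..0: t=0:+1/25401600 = 1/25401600
⇒ 3j(1 7 8; 0 0 0)² = 8/255, sgn +1
Racah Σ t=0..0: t=0:+1/479001600 = 1/479001600
⇒ 3j(1 7 8; 1 -4 3)² = 1/204, sgn -1
4πI² = N·(3j₀)²·(3jₘ)² = 2/17
I = -1·√(0.117647/4π) = -0.09675772

-0.096758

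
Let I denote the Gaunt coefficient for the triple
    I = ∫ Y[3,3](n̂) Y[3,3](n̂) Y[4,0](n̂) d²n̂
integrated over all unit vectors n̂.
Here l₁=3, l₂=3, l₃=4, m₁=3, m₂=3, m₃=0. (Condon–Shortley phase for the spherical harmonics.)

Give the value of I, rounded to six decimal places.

0.000000

3 + 3 + 0 = 6 ≠ 0: azimuthal integral kills it; I = 0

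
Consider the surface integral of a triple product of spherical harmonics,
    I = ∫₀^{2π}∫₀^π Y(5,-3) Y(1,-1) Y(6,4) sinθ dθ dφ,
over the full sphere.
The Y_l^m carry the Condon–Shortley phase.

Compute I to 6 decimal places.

0.274090

Rules hold: Σm=0, L=12 even, 4≤6≤6.
N = 11·3·13 = 429
Δ = 0!·10!·2!/13! = 1/858
Racah Σ t=0..0: t=0:+1/14400 = 1/14400
⇒ 3j(5 1 6; 0 0 0)² = 6/143, sgn +1
Racah Σ t=0..0: t=0:+1/161280 = 1/161280
⇒ 3j(5 1 6; -3 -1 4)² = 15/286, sgn +1
4πI² = N·(3j₀)²·(3jₘ)² = 135/143
I = +1·√(0.944056/4π) = 0.27409047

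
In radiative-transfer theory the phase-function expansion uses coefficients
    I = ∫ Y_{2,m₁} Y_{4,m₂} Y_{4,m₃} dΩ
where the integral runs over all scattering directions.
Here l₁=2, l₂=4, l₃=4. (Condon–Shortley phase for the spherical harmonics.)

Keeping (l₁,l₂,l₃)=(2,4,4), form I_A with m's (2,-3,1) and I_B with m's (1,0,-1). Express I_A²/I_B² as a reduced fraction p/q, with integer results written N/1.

63/5

l's match ⇒ only the (l;m) 3-j factors differ between A and B.
A: triangle coeff Δ(2,4,4) = 1/13860; Σ_t [0,0]: t=0:+1/480 = 1/480; (3j)²=3/110 [(2 4 4; 2 -3 1)], sign=-1
B: triangle coeff Δ(2,4,4) = 1/13860; Σ_t [0,1]: t=0:+1/96 t=1:−1/72 = -1/288; (3j)²=1/462 [(2 4 4; 1 0 -1)], sign=+1
I_A²/I_B² = (3/110)/(1/462) = 63/5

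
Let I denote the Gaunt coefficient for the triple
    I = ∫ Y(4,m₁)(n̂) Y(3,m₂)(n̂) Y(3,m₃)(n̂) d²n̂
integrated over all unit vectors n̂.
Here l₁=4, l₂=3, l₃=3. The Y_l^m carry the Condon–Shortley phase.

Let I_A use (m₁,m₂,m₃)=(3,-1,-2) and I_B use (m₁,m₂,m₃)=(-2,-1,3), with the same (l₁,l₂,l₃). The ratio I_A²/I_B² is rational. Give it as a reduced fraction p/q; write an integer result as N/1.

Shared (l₁,l₂,l₃)=(4,3,3): N and (l;000)² cancel in I_A²/I_B².
A: Δ = 4!·4!·2!/11! = 1/34650; Racah Σ t=0..1: t=0:+1/288 t=1:−1/144 = -1/288; ⇒ 3j(4 3 3; 3 -1 -2)² = 1/99, sgn +1
B: Δ = 4!·4!·2!/11! = 1/34650; Racah Σ t=2..2: t=2:+1/192 = 1/192; ⇒ 3j(4 3 3; -2 -1 3)² = 3/77, sgn +1
I_A²/I_B² = (1/99)/(3/77) = 7/27

7/27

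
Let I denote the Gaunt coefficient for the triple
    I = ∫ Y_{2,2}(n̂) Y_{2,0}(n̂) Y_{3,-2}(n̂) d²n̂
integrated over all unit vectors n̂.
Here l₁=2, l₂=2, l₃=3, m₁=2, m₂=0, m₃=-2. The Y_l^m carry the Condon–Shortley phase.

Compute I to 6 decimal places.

L=7 odd ⇒ parity kills the (l;000) factor ⇒ I = 0

0.000000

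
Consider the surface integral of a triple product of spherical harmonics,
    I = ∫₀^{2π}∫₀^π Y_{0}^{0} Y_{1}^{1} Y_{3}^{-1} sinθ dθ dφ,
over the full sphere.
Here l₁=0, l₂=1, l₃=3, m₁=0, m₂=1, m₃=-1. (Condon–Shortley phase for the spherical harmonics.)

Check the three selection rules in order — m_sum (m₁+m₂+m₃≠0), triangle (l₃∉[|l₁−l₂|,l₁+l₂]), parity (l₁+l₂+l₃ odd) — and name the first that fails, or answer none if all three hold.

m₁+m₂+m₃ = 0 + 1 − 1 = 0  ✓
triangle: |0−1|=1 ≤ l₃=3 ≤ 0+1=1  ✗
parity: l₁+l₂+l₃ = 4 is even

triangle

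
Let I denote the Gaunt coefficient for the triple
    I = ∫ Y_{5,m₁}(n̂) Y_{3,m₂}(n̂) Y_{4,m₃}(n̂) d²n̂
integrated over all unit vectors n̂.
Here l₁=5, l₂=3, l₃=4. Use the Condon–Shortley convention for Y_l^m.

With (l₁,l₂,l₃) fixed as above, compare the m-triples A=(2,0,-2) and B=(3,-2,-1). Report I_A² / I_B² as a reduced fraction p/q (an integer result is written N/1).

2/5

Shared (l₁,l₂,l₃)=(5,3,4): N and (l;000)² cancel in I_A²/I_B².
A: Δ = 4!·6!·2!/13! = 1/180180; Racah Σ t=1..3: t=1:−1/576 t=2:+1/480 t=3:−1/8640 = 1/4320; ⇒ 3j(5 3 4; 2 0 -2)² = 1/2145, sgn +1
B: Δ = 4!·6!·2!/13! = 1/180180; Racah Σ t=0..1: t=0:+1/1152 t=1:−1/1440 = 1/5760; ⇒ 3j(5 3 4; 3 -2 -1)² = 1/858, sgn -1
I_A²/I_B² = (1/2145)/(1/858) = 2/5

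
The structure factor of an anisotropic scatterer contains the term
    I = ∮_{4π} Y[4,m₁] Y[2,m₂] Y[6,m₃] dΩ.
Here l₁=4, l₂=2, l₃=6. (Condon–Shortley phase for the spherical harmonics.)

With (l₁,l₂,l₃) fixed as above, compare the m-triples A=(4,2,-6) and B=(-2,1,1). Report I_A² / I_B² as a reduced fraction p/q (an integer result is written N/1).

99/14

l's match ⇒ only the (l;m) 3-j factors differ between A and B.
A: triangle coeff Δ(4,2,6) = 1/6435; Σ_t [0,0]: t=0:+1/967680 = 1/967680; (3j)²=1/13 [(4 2 6; 4 2 -6)], sign=+1
B: triangle coeff Δ(4,2,6) = 1/6435; Σ_t [0,0]: t=0:+1/8640 = 1/8640; (3j)²=14/1287 [(4 2 6; -2 1 1)], sign=-1
I_A²/I_B² = (1/13)/(14/1287) = 99/14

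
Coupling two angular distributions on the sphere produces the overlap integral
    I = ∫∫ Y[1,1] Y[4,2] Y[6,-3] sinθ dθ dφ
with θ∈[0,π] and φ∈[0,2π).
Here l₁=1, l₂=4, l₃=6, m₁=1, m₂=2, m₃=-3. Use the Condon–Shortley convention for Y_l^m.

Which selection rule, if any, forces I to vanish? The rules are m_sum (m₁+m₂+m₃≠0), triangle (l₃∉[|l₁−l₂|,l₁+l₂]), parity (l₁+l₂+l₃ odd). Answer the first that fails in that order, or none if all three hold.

triangle

m₁+m₂+m₃ = 1 + 2 − 3 = 0  ✓
triangle: |1−4|=3 ≤ l₃=6 ≤ 1+4=5  ✗
parity: l₁+l₂+l₃ = 11 is odd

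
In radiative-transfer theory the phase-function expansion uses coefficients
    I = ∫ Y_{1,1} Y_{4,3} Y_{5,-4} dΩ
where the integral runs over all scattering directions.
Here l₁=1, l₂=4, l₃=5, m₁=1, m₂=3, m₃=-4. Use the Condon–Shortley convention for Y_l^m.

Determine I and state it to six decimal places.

0.294638

Rules hold: Σm=0, L=10 even, 3≤5≤5.
N = 3·9·11 = 297
Δ = 0!·2!·8!/11! = 1/495
Racah Σ t=0..0: t=0:+1/576 = 1/576
⇒ 3j(1 4 5; 0 0 0)² = 5/99, sgn -1
Racah Σ t=0..0: t=0:+1/10080 = 1/10080
⇒ 3j(1 4 5; 1 3 -4)² = 4/55, sgn -1
4πI² = N·(3j₀)²·(3jₘ)² = 12/11
I = +1·√(1.09091/4π) = 0.29463840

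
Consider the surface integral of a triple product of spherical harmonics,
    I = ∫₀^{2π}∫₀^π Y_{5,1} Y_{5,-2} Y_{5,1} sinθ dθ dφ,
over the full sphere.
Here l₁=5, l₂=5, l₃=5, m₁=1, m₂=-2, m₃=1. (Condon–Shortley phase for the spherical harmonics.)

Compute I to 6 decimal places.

0.000000

Σlᵢ=15 odd — θ-integrand is odd under cosθ→−cosθ; I=0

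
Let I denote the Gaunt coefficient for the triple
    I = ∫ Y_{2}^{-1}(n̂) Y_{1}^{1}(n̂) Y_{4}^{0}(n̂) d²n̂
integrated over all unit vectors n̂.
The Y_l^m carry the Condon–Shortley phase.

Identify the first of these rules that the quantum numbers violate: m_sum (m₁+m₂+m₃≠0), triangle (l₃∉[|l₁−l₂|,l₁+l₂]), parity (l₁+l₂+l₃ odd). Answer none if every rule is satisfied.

m₁+m₂+m₃ = -1 + 1 + 0 = 0  ✓
triangle: |2−1|=1 ≤ l₃=4 ≤ 2+1=3  ✗
parity: l₁+l₂+l₃ = 7 is odd

triangle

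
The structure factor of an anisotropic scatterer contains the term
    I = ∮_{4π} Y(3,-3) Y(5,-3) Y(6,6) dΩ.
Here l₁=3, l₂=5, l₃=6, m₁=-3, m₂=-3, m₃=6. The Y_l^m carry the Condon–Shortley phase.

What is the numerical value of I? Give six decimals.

Checks pass: Σm=0; 14 even; l₃=6∈[2,8].
(2·3+1)(2·5+1)(2·6+1) = 1001
Δ: 2! 4! 8! / 15! → 1/675675
sum: t=0:+1/8640 t=1:−1/2304 t=2:+1/8640 = -7/34560
3j²(3 5 6; 0 0 0) = Δ·Π!·Σ² = 7/429  (sign -1)
sum: t=2:+1/1935360 = 1/1935360
3j²(3 5 6; -3 -3 6) = Δ·Π!·Σ² = 1/91  (sign +1)
combine: 4πI² = 1001·7/429·1/91 = 7/39
take √, sign -1: I = -0.11951207

-0.119512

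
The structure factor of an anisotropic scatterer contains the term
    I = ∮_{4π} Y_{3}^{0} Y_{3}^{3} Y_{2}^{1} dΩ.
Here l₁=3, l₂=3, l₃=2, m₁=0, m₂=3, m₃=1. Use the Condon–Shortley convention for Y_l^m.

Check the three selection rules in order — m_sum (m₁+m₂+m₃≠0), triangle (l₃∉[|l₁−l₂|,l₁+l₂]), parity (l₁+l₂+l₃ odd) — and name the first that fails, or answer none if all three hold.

m₁+m₂+m₃ = 0 + 3 + 1 = 4  ✗
triangle: |3−3|=0 ≤ l₃=2 ≤ 3+3=6
parity: l₁+l₂+l₃ = 8 is even

m_sum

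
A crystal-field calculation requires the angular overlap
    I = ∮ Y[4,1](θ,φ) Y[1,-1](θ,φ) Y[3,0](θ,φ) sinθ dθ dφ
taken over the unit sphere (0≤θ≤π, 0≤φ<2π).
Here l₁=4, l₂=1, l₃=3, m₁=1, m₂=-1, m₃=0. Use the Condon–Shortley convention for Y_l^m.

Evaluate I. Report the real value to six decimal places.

-0.194664

Rules hold: Σm=0, L=8 even, 3≤3≤5.
N = 9·3·7 = 189
Δ = 2!·6!·0!/9! = 1/252
Racah Σ t=1..1: t=1:−1/36 = -1/36
⇒ 3j(4 1 3; 0 0 0)² = 4/63, sgn +1
Racah Σ t=0..0: t=0:+1/72 = 1/72
⇒ 3j(4 1 3; 1 -1 0)² = 5/126, sgn -1
4πI² = N·(3j₀)²·(3jₘ)² = 10/21
I = -1·√(0.47619/4π) = -0.19466390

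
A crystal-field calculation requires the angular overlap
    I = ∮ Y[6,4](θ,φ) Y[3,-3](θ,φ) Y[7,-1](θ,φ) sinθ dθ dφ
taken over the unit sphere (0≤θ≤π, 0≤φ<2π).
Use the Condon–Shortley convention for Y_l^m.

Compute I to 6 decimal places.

m-sum 0 ✓  L=16 even ✓  3≤7≤9 ✓
Π(2lᵢ+1) = 13×7×15 = 1365
triangle coeff Δ(6,3,7) = 1/2042040
Σ_t [0,2]: t=0:+1/207360 t=1:−1/57600 t=2:+1/207360 = -1/129600
(3j)²=168/12155 [(6 3 7; 0 0 0)], sign=+1
Σ_t [0,0]: t=0:+1/3870720 = 1/3870720
(3j)²=675/136136 [(6 3 7; 4 -3 -1)], sign=+1
⇒ 4πI² = 42525/454597
I = (+1)√(42525/454597/(4π)) = 0.08627877

0.086279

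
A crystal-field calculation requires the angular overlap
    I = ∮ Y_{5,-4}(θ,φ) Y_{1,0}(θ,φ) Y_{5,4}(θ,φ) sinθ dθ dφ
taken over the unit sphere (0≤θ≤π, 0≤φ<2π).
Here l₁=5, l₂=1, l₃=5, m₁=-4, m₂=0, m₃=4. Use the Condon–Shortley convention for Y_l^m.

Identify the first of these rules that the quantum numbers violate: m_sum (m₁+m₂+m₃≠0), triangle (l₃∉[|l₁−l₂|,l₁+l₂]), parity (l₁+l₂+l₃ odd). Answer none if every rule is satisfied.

parity

Σmᵢ = 0  ✓
l₃∈[|l₁−l₂|,l₁+l₂]=[4,6], have l₃=5  ✓
Σlᵢ = 11 ⇒ odd  ✗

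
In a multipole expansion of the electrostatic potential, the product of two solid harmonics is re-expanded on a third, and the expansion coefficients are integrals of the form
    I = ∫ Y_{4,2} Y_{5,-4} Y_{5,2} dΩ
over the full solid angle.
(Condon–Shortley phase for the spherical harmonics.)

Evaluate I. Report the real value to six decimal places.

0.118854

m-sum 0 ✓  L=14 even ✓  1≤5≤9 ✓
Π(2lᵢ+1) = 9×11×11 = 1089
triangle coeff Δ(4,5,5) = 1/3153150
Σ_t [0,4]: t=0:+1/69120 t=1:−1/1728 t=2:+1/576 t=3:−1/1728 t=4:+1/69120 = 7/11520
(3j)²=2/143 [(4 5 5; 0 0 0)], sign=-1
Σ_t [0,1]: t=0:+1/11520 t=1:−1/25920 = 1/20736
(3j)²=5/429 [(4 5 5; 2 -4 2)], sign=-1
⇒ 4πI² = 30/169
I = (+1)√(30/169/(4π)) = 0.11885360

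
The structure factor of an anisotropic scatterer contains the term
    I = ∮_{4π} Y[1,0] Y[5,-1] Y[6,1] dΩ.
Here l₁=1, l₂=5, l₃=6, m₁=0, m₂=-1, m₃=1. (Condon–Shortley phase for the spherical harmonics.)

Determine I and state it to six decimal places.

-0.241725

Rules hold: Σm=0, L=12 even, 4≤6≤6.
N = 3·11·13 = 429
Δ = 0!·2!·10!/13! = 1/858
Racah Σ t=0..0: t=0:+1/14400 = 1/14400
⇒ 3j(1 5 6; 0 0 0)² = 6/143, sgn +1
Racah Σ t=0..0: t=0:+1/17280 = 1/17280
⇒ 3j(1 5 6; 0 -1 1)² = 35/858, sgn -1
4πI² = N·(3j₀)²·(3jₘ)² = 105/143
I = -1·√(0.734266/4π) = -0.24172507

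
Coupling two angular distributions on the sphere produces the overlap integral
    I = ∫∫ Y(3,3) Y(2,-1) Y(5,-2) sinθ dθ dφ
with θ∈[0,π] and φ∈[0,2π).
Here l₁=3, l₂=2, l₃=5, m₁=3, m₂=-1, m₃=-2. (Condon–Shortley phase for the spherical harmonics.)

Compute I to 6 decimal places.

0.063396

m-sum 0 ✓  L=10 even ✓  1≤5≤5 ✓
Π(2lᵢ+1) = 7×5×11 = 385
triangle coeff Δ(3,2,5) = 1/2310
Σ_t [0,0]: t=0:+1/144 = 1/144
(3j)²=10/231 [(3 2 5; 0 0 0)], sign=-1
Σ_t [0,0]: t=0:+1/4320 = 1/4320
(3j)²=1/330 [(3 2 5; 3 -1 -2)], sign=-1
⇒ 4πI² = 5/99
I = (+1)√(5/99/(4π)) = 0.06339609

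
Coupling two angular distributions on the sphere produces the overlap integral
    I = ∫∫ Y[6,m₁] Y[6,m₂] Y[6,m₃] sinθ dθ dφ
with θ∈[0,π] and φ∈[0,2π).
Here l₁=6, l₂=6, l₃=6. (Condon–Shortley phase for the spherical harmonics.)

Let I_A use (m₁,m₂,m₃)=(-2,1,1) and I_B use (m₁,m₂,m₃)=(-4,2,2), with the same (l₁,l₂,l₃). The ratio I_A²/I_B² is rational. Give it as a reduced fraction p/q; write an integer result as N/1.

Same 6,6,6: normalisation and zero-m 3j drop out of the ratio.
A: Δ: 6! 6! 6! / 19! → 1/325909584; sum: t=2:+1/4147200 t=3:−1/207360 t=4:+1/82944 t=5:−1/207360 t=6:+1/4147200 = 1/345600; 3j²(6 6 6; -2 1 1) = Δ·Π!·Σ² = 420/46189  (sign -1)
B: Δ: 6! 6! 6! / 19! → 1/325909584; sum: t=4:+1/1658880 t=5:−1/518400 t=6:+1/1658880 = -1/1382400; 3j²(6 6 6; -4 2 2) = Δ·Π!·Σ² = 504/46189  (sign -1)
I_A²/I_B² = (420/46189)/(504/46189) = 5/6

5/6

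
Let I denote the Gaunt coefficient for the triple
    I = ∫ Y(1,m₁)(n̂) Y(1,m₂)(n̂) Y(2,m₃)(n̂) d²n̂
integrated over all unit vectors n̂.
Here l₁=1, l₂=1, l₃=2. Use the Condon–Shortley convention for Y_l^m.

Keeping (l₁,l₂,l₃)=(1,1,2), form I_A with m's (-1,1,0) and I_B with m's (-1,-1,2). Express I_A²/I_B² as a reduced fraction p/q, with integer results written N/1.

1/6

l's match ⇒ only the (l;m) 3-j factors differ between A and B.
A: triangle coeff Δ(1,1,2) = 1/30; Σ_t [0,0]: t=0:+1/4 = 1/4; (3j)²=1/30 [(1 1 2; -1 1 0)], sign=+1
B: triangle coeff Δ(1,1,2) = 1/30; Σ_t [0,0]: t=0:+1/4 = 1/4; (3j)²=1/5 [(1 1 2; -1 -1 2)], sign=+1
I_A²/I_B² = (1/30)/(1/5) = 1/6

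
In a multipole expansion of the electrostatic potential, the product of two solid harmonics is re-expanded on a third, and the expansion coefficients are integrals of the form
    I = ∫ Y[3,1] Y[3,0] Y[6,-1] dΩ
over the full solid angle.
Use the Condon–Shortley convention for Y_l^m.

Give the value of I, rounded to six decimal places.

Rules hold: Σm=0, L=12 even, 0≤6≤6.
N = 7·7·13 = 637
Δ = 0!·6!·6!/13! = 1/12012
Racah Σ t=0..0: t=0:+1/1296 = 1/1296
⇒ 3j(3 3 6; 0 0 0)² = 100/3003, sgn +1
Racah Σ t=0..0: t=0:+1/1728 = 1/1728
⇒ 3j(3 3 6; 1 0 -1)² = 25/858, sgn -1
4πI² = N·(3j₀)²·(3jₘ)² = 8750/14157
I = -1·√(0.618069/4π) = -0.22177545

-0.221775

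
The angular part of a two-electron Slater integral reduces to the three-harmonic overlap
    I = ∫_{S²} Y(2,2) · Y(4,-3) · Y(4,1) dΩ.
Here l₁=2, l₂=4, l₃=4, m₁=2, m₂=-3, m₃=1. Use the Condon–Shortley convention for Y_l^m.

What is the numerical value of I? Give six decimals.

0.159270

Rules hold: Σm=0, L=10 even, 2≤4≤6.
N = 5·9·9 = 405
Δ = 2!·2!·6!/11! = 1/13860
Racah Σ t=0..2: t=0:+1/192 t=1:−1/36 t=2:+1/192 = -5/288
⇒ 3j(2 4 4; 0 0 0)² = 20/693, sgn -1
Racah Σ t=0..0: t=0:+1/480 = 1/480
⇒ 3j(2 4 4; 2 -3 1)² = 3/110, sgn -1
4πI² = N·(3j₀)²·(3jₘ)² = 270/847
I = +1·√(0.318772/4π) = 0.15927046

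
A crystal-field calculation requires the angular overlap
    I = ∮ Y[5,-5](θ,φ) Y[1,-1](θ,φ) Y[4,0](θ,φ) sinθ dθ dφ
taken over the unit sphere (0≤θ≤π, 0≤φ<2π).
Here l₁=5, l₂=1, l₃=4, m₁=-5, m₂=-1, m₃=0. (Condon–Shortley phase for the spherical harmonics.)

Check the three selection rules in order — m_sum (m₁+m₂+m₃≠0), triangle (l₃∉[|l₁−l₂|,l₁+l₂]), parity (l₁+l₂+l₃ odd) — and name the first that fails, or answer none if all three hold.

m_sum

m₁+m₂+m₃ = -5 − 1 + 0 = -6  ✗
triangle: |5−1|=4 ≤ l₃=4 ≤ 5+1=6
parity: l₁+l₂+l₃ = 10 is even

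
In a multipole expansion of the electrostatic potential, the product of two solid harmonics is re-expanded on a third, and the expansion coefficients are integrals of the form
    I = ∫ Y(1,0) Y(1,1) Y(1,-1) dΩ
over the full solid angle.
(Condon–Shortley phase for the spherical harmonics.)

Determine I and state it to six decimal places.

L=3 odd ⇒ parity kills the (l;000) factor ⇒ I = 0

0.000000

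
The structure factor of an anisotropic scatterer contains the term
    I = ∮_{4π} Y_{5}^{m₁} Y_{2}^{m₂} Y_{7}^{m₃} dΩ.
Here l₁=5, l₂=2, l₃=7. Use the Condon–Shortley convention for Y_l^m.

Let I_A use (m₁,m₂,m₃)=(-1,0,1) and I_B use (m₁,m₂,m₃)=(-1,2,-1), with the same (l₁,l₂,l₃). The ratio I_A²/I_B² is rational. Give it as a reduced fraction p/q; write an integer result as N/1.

6/1

l's match ⇒ only the (l;m) 3-j factors differ between A and B.
A: triangle coeff Δ(5,2,7) = 1/15015; Σ_t [0,0]: t=0:+1/69120 = 1/69120; (3j)²=4/143 [(5 2 7; -1 0 1)], sign=+1
B: triangle coeff Δ(5,2,7) = 1/15015; Σ_t [0,0]: t=0:+1/414720 = 1/414720; (3j)²=2/429 [(5 2 7; -1 2 -1)], sign=+1
I_A²/I_B² = (4/143)/(2/429) = 6/1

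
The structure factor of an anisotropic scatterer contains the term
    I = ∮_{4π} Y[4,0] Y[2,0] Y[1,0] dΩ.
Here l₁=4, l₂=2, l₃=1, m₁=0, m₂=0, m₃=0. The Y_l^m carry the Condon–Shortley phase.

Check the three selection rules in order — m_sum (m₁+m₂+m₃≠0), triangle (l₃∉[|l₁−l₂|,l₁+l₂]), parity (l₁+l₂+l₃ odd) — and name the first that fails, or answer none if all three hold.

triangle

azimuthal sum: 0 + 0 + 0 = 0  ✓
2 ≤ 1 ≤ 6 (triangle on l)  ✗
L = 4 + 2 + 1 = 7 (odd)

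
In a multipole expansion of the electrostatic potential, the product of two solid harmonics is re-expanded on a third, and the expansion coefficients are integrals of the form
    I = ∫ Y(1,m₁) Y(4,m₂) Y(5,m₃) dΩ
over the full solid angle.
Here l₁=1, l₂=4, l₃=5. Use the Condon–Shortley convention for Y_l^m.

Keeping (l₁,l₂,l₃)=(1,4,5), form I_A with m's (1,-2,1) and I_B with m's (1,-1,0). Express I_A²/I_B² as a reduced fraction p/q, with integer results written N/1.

3/5

Shared (l₁,l₂,l₃)=(1,4,5): N and (l;000)² cancel in I_A²/I_B².
A: Δ = 0!·2!·8!/11! = 1/495; Racah Σ t=0..0: t=0:+1/2880 = 1/2880; ⇒ 3j(1 4 5; 1 -2 1)² = 2/165, sgn +1
B: Δ = 0!·2!·8!/11! = 1/495; Racah Σ t=0..0: t=0:+1/1440 = 1/1440; ⇒ 3j(1 4 5; 1 -1 0)² = 2/99, sgn -1
I_A²/I_B² = (2/165)/(2/99) = 3/5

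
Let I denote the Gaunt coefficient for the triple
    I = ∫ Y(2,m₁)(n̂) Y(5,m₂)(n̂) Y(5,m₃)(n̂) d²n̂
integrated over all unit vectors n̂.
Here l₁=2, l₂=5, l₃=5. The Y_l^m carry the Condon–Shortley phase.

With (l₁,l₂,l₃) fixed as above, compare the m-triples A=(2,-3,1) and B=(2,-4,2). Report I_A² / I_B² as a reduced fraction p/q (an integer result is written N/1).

Same 2,5,5: normalisation and zero-m 3j drop out of the ratio.
A: Δ: 2! 2! 8! / 13! → 1/38610; sum: t=0:+1/5760 = 1/5760; 3j²(2 5 5; 2 -3 1) = Δ·Π!·Σ² = 56/2145  (sign +1)
B: Δ: 2! 2! 8! / 13! → 1/38610; sum: t=0:+1/20160 = 1/20160; 3j²(2 5 5; 2 -4 2) = Δ·Π!·Σ² = 12/715  (sign -1)
I_A²/I_B² = (56/2145)/(12/715) = 14/9

14/9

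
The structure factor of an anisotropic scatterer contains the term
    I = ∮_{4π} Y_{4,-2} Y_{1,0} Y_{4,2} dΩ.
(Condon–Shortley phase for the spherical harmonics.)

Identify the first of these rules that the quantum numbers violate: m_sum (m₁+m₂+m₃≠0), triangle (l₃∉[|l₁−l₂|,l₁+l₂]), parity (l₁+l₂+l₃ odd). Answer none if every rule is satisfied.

parity

m₁+m₂+m₃ = -2 + 0 + 2 = 0  ✓
triangle: |4−1|=3 ≤ l₃=4 ≤ 4+1=5  ✓
parity: l₁+l₂+l₃ = 9 is odd  ✗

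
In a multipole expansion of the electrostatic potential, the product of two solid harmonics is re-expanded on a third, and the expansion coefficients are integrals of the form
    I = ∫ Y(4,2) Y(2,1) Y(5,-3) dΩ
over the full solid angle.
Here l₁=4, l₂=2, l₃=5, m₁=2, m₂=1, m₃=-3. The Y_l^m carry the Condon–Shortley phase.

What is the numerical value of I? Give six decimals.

0.000000

Σlᵢ=11 odd — θ-integrand is odd under cosθ→−cosθ; I=0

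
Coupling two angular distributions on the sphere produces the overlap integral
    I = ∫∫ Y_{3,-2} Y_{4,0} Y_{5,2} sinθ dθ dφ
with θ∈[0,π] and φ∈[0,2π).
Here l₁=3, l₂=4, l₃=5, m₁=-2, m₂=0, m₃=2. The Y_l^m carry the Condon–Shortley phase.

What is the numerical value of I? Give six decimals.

m-sum 0 ✓  L=12 even ✓  1≤5≤7 ✓
Π(2lᵢ+1) = 7×9×11 = 693
triangle coeff Δ(3,4,5) = 1/180180
Σ_t [0,2]: t=0:+1/576 t=1:−1/144 t=2:+1/576 = -1/288
(3j)²=20/1001 [(3 4 5; 0 0 0)], sign=+1
Σ_t [1,2]: t=1:−1/864 t=2:+1/576 = 1/1728
(3j)²=5/1287 [(3 4 5; -2 0 2)], sign=-1
⇒ 4πI² = 100/1859
I = (-1)√(100/1859/(4π)) = -0.06542675

-0.065427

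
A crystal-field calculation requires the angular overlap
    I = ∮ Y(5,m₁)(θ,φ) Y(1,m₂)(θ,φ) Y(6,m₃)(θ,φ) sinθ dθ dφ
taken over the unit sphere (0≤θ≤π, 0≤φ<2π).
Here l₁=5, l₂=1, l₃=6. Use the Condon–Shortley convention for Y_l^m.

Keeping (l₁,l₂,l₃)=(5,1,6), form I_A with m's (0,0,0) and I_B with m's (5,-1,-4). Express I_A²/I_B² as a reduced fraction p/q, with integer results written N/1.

36/1

l's match ⇒ only the (l;m) 3-j factors differ between A and B.
A: triangle coeff Δ(5,1,6) = 1/858; Σ_t [0,0]: t=0:+1/14400 = 1/14400; (3j)²=6/143 [(5 1 6; 0 0 0)], sign=+1
B: triangle coeff Δ(5,1,6) = 1/858; Σ_t [0,0]: t=0:+1/7257600 = 1/7257600; (3j)²=1/858 [(5 1 6; 5 -1 -4)], sign=+1
I_A²/I_B² = (6/143)/(1/858) = 36/1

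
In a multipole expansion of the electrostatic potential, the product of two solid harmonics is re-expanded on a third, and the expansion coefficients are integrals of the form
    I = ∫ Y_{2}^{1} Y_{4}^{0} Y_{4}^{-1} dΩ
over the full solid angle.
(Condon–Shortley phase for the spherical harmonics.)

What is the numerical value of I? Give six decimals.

m-sum 0 ✓  L=10 even ✓  2≤4≤6 ✓
Π(2lᵢ+1) = 5×9×9 = 405
triangle coeff Δ(2,4,4) = 1/13860
Σ_t [0,2]: t=0:+1/192 t=1:−1/36 t=2:+1/192 = -5/288
(3j)²=20/693 [(2 4 4; 0 0 0)], sign=-1
Σ_t [0,1]: t=0:+1/96 t=1:−1/72 = -1/288
(3j)²=1/462 [(2 4 4; 1 0 -1)], sign=+1
⇒ 4πI² = 150/5929
I = (-1)√(150/5929/(4π)) = -0.04486937

-0.044869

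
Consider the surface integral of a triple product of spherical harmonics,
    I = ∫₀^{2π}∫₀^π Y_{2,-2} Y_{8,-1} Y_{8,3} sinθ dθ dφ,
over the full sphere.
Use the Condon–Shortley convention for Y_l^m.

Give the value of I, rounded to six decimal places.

Checks pass: Σm=0; 18 even; l₃=8∈[6,10].
(2·2+1)(2·8+1)(2·8+1) = 1445
Δ: 2! 2! 14! / 19! → 1/348840
sum: t=0:+1/116121600 t=1:−1/25401600 t=2:+1/116121600 = -1/45158400
3j²(2 8 8; 0 0 0) = Δ·Π!·Σ² = 24/1615  (sign -1)
sum: t=2:+1/174182400 = 1/174182400
3j²(2 8 8; -2 -1 3) = Δ·Π!·Σ² = 77/3876  (sign -1)
combine: 4πI² = 1445·24/1615·77/3876 = 154/361
take √, sign +1: I = 0.18424759

0.184248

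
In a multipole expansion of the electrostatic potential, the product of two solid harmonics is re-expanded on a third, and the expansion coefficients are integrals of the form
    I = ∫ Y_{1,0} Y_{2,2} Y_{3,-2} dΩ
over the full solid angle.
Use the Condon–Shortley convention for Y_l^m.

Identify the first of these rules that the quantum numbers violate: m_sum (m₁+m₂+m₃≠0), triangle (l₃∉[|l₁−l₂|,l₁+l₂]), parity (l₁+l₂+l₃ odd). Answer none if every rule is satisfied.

azimuthal sum: 0 + 2 − 2 = 0  ✓
1 ≤ 3 ≤ 3 (triangle on l)  ✓
L = 1 + 2 + 3 = 6 (even)  ✓

none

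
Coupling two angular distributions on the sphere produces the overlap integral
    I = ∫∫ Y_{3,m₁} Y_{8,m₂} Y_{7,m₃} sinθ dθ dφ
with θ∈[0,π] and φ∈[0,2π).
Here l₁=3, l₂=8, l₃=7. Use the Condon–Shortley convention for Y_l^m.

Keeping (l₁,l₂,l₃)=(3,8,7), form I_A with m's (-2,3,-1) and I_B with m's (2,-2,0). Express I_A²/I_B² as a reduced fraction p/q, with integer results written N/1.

l's match ⇒ only the (l;m) 3-j factors differ between A and B.
A: triangle coeff Δ(3,8,7) = 1/5290740; Σ_t [3,4]: t=3:−1/11612160 t=4:+1/14515200 = -1/58060800; (3j)²=55/58786 [(3 8 7; -2 3 -1)], sign=-1
B: triangle coeff Δ(3,8,7) = 1/5290740; Σ_t [0,1]: t=0:+1/12441600 t=1:−1/7257600 = -1/17418240; (3j)²=125/25194 [(3 8 7; 2 -2 0)], sign=+1
I_A²/I_B² = (55/58786)/(125/25194) = 33/175

33/175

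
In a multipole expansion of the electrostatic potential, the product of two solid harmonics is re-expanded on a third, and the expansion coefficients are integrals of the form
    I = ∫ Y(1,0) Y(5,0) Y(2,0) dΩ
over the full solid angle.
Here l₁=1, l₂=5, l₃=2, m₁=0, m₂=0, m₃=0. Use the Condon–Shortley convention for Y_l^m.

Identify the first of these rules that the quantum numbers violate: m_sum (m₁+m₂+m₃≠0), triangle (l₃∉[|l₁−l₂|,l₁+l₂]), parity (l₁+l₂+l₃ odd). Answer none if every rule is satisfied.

triangle

Σmᵢ = 0  ✓
l₃∈[|l₁−l₂|,l₁+l₂]=[4,6], have l₃=2  ✗
Σlᵢ = 8 ⇒ even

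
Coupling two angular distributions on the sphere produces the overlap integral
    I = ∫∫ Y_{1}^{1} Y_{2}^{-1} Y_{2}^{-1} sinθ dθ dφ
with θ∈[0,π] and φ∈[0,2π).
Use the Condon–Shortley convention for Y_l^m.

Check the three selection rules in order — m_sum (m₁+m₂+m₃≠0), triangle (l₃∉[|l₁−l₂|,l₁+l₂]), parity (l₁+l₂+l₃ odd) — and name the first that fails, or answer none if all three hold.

m₁+m₂+m₃ = 1 − 1 − 1 = -1  ✗
triangle: |1−2|=1 ≤ l₃=2 ≤ 1+2=3
parity: l₁+l₂+l₃ = 5 is odd

m_sum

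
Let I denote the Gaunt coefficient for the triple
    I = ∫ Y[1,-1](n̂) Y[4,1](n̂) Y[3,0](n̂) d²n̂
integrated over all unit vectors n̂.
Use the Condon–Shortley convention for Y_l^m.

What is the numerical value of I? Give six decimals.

Checks pass: Σm=0; 8 even; l₃=3∈[3,5].
(2·1+1)(2·4+1)(2·3+1) = 189
Δ: 2! 0! 6! / 9! → 1/252
sum: t=1:−1/36 = -1/36
3j²(1 4 3; 0 0 0) = Δ·Π!·Σ² = 4/63  (sign +1)
sum: t=2:+1/72 = 1/72
3j²(1 4 3; -1 1 0) = Δ·Π!·Σ² = 5/126  (sign -1)
combine: 4πI² = 189·4/63·5/126 = 10/21
take √, sign -1: I = -0.19466390

-0.194664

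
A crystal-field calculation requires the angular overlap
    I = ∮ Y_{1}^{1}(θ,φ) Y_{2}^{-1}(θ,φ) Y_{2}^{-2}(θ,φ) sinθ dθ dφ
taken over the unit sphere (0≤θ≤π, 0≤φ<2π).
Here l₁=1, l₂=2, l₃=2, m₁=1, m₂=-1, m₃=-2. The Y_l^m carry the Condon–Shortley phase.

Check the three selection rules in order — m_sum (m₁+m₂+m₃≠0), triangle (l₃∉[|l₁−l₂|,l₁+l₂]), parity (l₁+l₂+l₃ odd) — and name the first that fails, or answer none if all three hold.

m_sum

azimuthal sum: 1 − 1 − 2 = -2  ✗
1 ≤ 2 ≤ 3 (triangle on l)
L = 1 + 2 + 2 = 5 (odd)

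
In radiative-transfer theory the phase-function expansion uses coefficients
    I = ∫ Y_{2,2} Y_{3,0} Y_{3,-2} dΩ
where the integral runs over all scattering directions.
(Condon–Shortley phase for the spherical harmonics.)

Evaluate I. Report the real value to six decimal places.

Rules hold: Σm=0, L=8 even, 1≤3≤5.
N = 5·7·7 = 245
Δ = 2!·2!·4!/9! = 1/3780
Racah Σ t=0..2: t=0:+1/24 t=1:−1/4 t=2:+1/24 = -1/6
⇒ 3j(2 3 3; 0 0 0)² = 4/105, sgn +1
Racah Σ t=0..0: t=0:+1/24 = 1/24
⇒ 3j(2 3 3; 2 0 -2)² = 1/21, sgn -1
4πI² = N·(3j₀)²·(3jₘ)² = 4/9
I = -1·√(0.444444/4π) = -0.18806319

-0.188063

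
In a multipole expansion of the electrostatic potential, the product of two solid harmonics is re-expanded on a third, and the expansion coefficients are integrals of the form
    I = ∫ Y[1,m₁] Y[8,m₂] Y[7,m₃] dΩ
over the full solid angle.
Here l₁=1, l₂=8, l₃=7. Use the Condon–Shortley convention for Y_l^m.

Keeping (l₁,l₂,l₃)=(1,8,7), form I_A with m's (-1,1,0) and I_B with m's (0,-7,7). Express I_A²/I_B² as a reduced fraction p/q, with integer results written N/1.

12/5

l's match ⇒ only the (l;m) 3-j factors differ between A and B.
A: triangle coeff Δ(1,8,7) = 1/2040; Σ_t [2,2]: t=2:+1/50803200 = 1/50803200; (3j)²=3/170 [(1 8 7; -1 1 0)], sign=-1
B: triangle coeff Δ(1,8,7) = 1/2040; Σ_t [1,1]: t=1:−1/87178291200 = -1/87178291200; (3j)²=1/136 [(1 8 7; 0 -7 7)], sign=-1
I_A²/I_B² = (3/170)/(1/136) = 12/5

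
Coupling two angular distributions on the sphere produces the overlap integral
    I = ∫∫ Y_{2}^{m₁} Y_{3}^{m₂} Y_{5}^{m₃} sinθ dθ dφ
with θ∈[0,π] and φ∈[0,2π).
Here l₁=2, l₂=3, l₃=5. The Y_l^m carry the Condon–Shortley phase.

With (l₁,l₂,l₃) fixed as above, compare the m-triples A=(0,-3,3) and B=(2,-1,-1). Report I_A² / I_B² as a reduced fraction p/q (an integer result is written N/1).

Same 2,3,5: normalisation and zero-m 3j drop out of the ratio.
A: Δ: 0! 4! 6! / 11! → 1/2310; sum: t=0:+1/2880 = 1/2880; 3j²(2 3 5; 0 -3 3) = Δ·Π!·Σ² = 2/165  (sign +1)
B: Δ: 0! 4! 6! / 11! → 1/2310; sum: t=0:+1/1152 = 1/1152; 3j²(2 3 5; 2 -1 -1) = Δ·Π!·Σ² = 1/154  (sign +1)
I_A²/I_B² = (2/165)/(1/154) = 28/15

28/15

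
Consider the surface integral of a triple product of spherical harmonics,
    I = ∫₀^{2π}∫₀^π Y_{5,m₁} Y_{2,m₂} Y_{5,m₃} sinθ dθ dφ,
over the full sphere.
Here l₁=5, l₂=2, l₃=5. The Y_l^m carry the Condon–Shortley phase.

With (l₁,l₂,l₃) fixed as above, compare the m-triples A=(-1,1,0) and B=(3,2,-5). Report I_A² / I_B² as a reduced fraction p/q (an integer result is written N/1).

Shared (l₁,l₂,l₃)=(5,2,5): N and (l;000)² cancel in I_A²/I_B².
A: Δ = 2!·8!·2!/13! = 1/38610; Racah Σ t=1..2: t=1:−1/1440 t=2:+1/1152 = 1/5760; ⇒ 3j(5 2 5; -1 1 0)² = 1/858, sgn -1
B: Δ = 2!·8!·2!/13! = 1/38610; Racah Σ t=2..2: t=2:+1/161280 = 1/161280; ⇒ 3j(5 2 5; 3 2 -5)² = 1/143, sgn +1
I_A²/I_B² = (1/858)/(1/143) = 1/6

1/6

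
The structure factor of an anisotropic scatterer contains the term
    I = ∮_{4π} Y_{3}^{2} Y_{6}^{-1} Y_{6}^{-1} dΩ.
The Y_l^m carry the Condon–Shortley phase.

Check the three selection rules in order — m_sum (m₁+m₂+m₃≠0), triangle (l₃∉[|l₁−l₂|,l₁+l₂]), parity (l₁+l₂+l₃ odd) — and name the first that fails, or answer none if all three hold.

Σmᵢ = 0  ✓
l₃∈[|l₁−l₂|,l₁+l₂]=[3,9], have l₃=6  ✓
Σlᵢ = 15 ⇒ odd  ✗

parity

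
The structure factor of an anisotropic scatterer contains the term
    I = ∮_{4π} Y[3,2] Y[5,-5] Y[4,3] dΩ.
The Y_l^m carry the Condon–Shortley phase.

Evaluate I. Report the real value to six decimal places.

m-sum 0 ✓  L=12 even ✓  2≤4≤8 ✓
Π(2lᵢ+1) = 7×11×9 = 693
triangle coeff Δ(3,5,4) = 1/180180
Σ_t [1,3]: t=1:−1/576 t=2:+1/144 t=3:−1/576 = 1/288
(3j)²=20/1001 [(3 5 4; 0 0 0)], sign=+1
Σ_t [0,0]: t=0:+1/17280 = 1/17280
(3j)²=35/858 [(3 5 4; 2 -5 3)], sign=-1
⇒ 4πI² = 1050/1859
I = (-1)√(1050/1859/(4π)) = -0.21200691

-0.212007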